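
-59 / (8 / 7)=-51.62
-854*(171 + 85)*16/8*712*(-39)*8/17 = 97132019712/17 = 5713648218.35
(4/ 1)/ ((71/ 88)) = 352/ 71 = 4.96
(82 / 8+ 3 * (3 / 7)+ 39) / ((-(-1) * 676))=1415 / 18928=0.07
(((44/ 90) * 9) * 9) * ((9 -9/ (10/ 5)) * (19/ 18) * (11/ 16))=20691/ 160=129.32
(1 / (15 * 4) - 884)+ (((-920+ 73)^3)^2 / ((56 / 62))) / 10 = 4905523612662029693 / 120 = 40879363438850247.44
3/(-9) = -1/3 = -0.33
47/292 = 0.16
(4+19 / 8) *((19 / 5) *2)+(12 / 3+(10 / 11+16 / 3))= 38737 / 660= 58.69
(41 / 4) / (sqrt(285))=41 *sqrt(285) / 1140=0.61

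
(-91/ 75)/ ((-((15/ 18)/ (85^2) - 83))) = -52598/ 3598045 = -0.01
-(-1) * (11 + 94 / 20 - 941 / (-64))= 9729 / 320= 30.40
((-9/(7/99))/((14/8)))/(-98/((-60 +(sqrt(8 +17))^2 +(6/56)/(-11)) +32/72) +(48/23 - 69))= 872683020/768816517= 1.14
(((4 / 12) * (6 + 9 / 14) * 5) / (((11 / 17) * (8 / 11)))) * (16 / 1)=2635 / 7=376.43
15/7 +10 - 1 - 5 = 43/7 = 6.14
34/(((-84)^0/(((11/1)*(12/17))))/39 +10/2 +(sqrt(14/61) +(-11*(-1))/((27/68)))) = 2311378599816/2223001601995 - 8109582624*sqrt(854)/15561011213965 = 1.02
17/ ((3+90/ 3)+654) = 17/ 687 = 0.02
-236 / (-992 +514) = 118 / 239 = 0.49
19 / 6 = 3.17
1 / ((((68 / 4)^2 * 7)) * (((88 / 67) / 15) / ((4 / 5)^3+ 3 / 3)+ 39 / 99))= 59697 / 54568691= 0.00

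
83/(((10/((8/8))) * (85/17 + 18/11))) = 913/730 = 1.25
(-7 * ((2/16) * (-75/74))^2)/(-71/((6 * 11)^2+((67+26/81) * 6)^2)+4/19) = -11419787728125/21355612288352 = -0.53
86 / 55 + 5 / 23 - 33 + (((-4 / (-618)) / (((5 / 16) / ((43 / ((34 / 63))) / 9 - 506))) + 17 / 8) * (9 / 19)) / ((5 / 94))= -87530546127 / 841705700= -103.99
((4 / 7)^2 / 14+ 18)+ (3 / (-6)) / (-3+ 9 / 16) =243842 / 13377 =18.23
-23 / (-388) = 23 / 388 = 0.06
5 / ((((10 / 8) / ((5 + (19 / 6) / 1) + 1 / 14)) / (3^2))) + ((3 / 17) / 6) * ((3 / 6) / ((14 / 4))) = 70585 / 238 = 296.58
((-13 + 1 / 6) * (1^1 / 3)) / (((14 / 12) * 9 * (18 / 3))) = -11 / 162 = -0.07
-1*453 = -453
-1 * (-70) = 70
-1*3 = -3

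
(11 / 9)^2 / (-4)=-121 / 324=-0.37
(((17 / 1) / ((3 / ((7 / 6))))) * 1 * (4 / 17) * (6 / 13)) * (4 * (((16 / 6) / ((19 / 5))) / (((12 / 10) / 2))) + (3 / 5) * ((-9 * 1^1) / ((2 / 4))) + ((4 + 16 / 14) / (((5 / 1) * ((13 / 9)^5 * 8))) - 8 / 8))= -63120733334 / 12380765085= -5.10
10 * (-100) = -1000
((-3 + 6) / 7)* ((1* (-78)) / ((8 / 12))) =-351 / 7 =-50.14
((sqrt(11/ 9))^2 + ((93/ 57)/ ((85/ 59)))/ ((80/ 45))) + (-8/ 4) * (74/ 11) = -29662601/ 2558160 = -11.60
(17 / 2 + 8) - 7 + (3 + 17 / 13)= 359 / 26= 13.81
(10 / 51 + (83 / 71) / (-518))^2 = 0.04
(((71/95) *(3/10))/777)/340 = 71/83657000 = 0.00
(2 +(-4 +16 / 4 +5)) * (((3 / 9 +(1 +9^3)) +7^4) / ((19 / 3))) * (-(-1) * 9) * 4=2367288 / 19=124594.11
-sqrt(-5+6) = -1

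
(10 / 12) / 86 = 5 / 516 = 0.01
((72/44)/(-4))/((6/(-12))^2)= -18/11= -1.64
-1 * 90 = -90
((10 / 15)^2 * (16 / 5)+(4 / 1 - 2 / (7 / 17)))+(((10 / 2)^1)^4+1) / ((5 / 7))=276244 / 315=876.97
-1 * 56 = -56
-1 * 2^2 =-4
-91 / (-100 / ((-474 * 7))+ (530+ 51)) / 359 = -150969 / 346050511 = -0.00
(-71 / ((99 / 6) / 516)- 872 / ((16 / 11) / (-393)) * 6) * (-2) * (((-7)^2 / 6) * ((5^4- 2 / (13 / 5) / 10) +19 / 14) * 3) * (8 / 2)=-24774854525134 / 143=-173250730944.99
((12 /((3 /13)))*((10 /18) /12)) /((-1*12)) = -65 /324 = -0.20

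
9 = 9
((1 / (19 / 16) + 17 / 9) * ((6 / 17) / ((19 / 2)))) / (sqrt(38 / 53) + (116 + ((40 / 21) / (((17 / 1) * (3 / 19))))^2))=148781741030003592 / 170830882459706135965-24095424588354 * sqrt(2014) / 170830882459706135965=0.00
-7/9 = -0.78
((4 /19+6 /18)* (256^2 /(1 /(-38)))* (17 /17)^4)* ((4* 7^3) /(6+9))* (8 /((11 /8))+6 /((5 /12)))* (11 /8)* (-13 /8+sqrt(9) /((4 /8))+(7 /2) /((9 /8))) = -52208270901248 /2025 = -25781862173.46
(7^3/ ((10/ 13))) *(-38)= -84721/ 5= -16944.20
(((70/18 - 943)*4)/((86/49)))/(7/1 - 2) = -828296/1935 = -428.06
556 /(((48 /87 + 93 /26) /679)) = 284653096 /3113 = 91440.12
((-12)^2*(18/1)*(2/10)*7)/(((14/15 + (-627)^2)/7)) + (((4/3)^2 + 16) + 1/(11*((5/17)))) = 52983991277/2918989755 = 18.15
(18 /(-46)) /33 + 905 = 228962 /253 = 904.99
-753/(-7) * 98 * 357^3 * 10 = 4796535468060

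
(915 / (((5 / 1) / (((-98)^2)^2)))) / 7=2411333904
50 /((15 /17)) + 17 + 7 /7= 224 /3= 74.67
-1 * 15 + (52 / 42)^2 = -5939 / 441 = -13.47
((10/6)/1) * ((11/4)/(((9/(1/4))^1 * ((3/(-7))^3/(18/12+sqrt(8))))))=-7.00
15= 15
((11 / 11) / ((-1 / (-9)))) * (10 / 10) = 9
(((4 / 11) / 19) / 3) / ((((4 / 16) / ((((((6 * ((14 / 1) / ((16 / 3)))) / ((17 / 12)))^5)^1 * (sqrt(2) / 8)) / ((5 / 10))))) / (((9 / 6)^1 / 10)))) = 241162079949 * sqrt(2) / 1483750565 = 229.86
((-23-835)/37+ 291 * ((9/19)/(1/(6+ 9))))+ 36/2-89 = 1387330/703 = 1973.44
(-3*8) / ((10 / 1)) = -12 / 5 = -2.40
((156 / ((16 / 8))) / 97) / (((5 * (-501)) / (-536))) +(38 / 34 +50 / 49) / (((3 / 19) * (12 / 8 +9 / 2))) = 2949746189 / 1214439030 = 2.43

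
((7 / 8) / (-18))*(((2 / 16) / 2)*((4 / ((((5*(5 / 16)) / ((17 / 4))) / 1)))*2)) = -119 / 1800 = -0.07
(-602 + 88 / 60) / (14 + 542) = -2252 / 2085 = -1.08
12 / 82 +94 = 94.15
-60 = -60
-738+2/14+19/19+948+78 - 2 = 2010/7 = 287.14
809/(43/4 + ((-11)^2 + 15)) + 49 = 31999/587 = 54.51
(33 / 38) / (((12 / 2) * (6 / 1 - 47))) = -11 / 3116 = -0.00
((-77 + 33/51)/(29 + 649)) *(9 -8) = -649/5763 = -0.11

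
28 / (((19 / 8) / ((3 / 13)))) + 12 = 14.72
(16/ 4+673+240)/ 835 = 917/ 835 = 1.10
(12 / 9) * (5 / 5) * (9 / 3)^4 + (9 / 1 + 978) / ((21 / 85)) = 4103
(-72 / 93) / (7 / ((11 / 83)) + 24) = -264 / 26195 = -0.01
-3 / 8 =-0.38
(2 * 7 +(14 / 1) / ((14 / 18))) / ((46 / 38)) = 608 / 23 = 26.43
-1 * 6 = -6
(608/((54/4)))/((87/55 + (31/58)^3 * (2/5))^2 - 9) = -7.15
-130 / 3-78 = -364 / 3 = -121.33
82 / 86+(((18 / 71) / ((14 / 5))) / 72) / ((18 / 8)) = 367001 / 384678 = 0.95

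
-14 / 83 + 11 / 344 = -3903 / 28552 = -0.14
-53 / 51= -1.04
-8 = -8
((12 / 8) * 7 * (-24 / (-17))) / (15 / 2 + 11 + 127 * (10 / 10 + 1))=504 / 9265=0.05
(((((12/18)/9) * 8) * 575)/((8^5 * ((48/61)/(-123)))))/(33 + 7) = -287615/7077888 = -0.04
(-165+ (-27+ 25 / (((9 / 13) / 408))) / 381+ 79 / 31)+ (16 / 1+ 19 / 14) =-52828207 / 496062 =-106.50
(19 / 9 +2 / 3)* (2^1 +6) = 200 / 9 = 22.22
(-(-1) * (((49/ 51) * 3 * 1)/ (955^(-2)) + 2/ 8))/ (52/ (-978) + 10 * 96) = 87412132413/ 31920152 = 2738.46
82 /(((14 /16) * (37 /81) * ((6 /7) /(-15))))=-132840 /37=-3590.27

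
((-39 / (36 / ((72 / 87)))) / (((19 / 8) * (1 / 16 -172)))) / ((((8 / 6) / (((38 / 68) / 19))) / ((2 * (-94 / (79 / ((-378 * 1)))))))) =4223232 / 96939083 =0.04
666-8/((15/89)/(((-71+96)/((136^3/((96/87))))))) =569337647/854862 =666.00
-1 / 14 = -0.07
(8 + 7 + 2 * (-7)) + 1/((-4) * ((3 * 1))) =11/12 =0.92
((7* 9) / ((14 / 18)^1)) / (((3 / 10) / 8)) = 2160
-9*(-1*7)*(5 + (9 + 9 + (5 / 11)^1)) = 16254 / 11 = 1477.64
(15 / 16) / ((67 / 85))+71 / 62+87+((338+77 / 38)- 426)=2122063 / 631408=3.36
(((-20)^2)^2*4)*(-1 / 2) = -320000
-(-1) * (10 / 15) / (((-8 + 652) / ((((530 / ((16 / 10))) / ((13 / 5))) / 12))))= 6625 / 602784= 0.01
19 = 19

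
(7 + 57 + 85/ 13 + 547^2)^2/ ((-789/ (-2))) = 10091355281304/ 44447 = 227042438.89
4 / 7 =0.57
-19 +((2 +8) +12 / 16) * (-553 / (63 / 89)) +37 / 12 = -151453 / 18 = -8414.06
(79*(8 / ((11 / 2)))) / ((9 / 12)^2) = 20224 / 99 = 204.28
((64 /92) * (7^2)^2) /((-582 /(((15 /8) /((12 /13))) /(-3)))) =156065 /80316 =1.94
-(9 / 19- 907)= 17224 / 19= 906.53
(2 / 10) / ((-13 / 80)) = -16 / 13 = -1.23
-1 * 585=-585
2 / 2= 1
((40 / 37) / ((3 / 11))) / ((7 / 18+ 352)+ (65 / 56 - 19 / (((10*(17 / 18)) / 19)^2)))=534072000 / 37273937233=0.01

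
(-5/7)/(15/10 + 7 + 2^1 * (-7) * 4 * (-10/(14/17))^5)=-3430/70992890817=-0.00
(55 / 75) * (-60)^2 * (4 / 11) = 960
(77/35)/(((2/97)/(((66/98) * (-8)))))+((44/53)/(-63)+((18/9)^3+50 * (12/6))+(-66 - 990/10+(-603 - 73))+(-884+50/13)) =-3324169579/1519245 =-2188.04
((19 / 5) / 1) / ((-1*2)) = -19 / 10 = -1.90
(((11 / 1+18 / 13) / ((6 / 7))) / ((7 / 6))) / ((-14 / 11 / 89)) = -22517 / 26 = -866.04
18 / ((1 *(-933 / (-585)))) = 3510 / 311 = 11.29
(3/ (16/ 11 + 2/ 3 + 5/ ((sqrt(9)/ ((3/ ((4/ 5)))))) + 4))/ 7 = 396/ 11431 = 0.03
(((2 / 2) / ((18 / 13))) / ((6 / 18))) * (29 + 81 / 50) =19903 / 300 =66.34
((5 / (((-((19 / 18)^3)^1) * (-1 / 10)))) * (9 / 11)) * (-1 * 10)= -26244000 / 75449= -347.84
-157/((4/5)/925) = -726125/4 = -181531.25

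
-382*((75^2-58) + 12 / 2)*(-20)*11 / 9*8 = 3746839360 / 9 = 416315484.44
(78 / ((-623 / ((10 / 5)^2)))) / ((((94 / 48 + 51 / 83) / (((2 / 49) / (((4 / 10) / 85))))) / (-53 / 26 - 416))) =4416813792 / 6258035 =705.78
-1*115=-115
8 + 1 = 9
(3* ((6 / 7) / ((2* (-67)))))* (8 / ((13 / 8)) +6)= -1278 / 6097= -0.21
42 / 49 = 6 / 7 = 0.86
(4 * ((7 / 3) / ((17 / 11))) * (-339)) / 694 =-17402 / 5899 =-2.95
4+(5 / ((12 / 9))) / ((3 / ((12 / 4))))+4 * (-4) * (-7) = 479 / 4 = 119.75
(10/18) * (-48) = -80/3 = -26.67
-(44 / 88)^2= -1 / 4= -0.25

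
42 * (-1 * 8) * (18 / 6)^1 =-1008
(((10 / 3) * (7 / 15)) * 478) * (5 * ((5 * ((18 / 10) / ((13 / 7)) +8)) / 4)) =4876795 / 117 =41682.01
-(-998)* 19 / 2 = 9481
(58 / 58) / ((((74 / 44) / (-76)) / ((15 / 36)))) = -2090 / 111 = -18.83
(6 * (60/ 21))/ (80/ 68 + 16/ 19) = 9690/ 1141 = 8.49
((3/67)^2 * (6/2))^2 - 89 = -1793449040/20151121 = -89.00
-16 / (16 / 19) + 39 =20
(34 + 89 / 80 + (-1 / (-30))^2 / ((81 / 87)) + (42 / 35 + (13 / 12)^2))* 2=1821883 / 24300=74.97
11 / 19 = 0.58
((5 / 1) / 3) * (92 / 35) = 92 / 21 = 4.38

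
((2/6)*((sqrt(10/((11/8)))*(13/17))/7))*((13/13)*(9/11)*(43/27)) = 2236*sqrt(55)/129591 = 0.13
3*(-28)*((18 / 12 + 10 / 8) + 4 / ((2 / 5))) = -1071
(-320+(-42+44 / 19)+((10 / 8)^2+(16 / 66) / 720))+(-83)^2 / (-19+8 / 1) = -444394873 / 451440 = -984.39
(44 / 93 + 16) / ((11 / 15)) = 7660 / 341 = 22.46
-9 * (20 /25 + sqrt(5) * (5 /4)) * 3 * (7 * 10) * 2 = -4725 * sqrt(5)- 3024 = -13589.42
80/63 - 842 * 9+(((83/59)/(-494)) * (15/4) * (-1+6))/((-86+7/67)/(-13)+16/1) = -12041700934331/1589299992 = -7576.73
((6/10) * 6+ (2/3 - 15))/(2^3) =-161/120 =-1.34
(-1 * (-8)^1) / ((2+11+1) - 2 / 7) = 7 / 12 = 0.58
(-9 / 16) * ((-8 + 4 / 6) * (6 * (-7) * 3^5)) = -168399 / 4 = -42099.75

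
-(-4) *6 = 24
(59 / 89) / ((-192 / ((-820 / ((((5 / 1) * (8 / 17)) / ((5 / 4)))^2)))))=3495455 / 4374528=0.80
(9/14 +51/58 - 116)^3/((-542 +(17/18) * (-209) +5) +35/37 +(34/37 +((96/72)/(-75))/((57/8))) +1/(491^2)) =2871470676372681691282950/1402050126128533683641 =2048.05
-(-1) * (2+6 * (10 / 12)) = 7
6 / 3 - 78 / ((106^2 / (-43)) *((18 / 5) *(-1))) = 64621 / 33708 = 1.92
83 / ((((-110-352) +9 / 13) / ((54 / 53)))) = -19422 / 105947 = -0.18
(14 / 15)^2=196 / 225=0.87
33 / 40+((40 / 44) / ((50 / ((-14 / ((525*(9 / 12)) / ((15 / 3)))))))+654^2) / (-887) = -8454287591 / 17562600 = -481.38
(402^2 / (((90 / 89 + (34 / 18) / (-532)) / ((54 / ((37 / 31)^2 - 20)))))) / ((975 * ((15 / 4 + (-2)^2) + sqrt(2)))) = -147711338134045056 / 2314359094987225 + 19059527501167104 * sqrt(2) / 2314359094987225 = -52.18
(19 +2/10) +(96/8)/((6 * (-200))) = 1919/100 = 19.19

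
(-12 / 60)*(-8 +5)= 3 / 5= 0.60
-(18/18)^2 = -1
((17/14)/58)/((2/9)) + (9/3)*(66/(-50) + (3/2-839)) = -102164451/40600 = -2516.37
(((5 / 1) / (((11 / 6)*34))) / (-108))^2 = 25 / 45319824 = 0.00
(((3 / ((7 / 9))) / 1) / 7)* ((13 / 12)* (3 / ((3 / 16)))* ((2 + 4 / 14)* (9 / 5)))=67392 / 1715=39.30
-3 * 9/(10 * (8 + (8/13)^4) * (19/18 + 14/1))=-0.02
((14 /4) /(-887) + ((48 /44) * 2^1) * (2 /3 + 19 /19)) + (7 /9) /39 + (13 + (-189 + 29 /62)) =-18247786910 /106165917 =-171.88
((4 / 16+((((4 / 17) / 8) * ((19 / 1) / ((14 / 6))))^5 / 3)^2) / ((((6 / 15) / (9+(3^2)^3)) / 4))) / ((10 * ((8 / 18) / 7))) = 484148482185046000371397857 / 166610177173741710424064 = 2905.88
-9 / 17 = -0.53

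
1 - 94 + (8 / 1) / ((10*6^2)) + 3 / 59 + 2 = -241411 / 2655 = -90.93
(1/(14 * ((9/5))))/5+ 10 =1261/126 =10.01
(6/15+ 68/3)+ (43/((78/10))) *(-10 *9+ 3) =-89027/195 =-456.55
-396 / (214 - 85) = -132 / 43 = -3.07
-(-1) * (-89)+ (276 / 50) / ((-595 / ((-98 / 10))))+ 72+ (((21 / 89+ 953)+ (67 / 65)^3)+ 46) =2043096801348 / 2077538125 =983.42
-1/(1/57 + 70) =-0.01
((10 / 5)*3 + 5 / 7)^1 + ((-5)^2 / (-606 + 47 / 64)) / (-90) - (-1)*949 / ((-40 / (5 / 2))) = -2053779083 / 39046896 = -52.60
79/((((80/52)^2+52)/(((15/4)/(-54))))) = -66755/661536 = -0.10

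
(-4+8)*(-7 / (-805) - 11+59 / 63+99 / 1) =2577632 / 7245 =355.78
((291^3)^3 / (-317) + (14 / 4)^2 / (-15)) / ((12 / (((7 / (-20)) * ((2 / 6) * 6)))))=6284723729549079009917351 / 2282400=2753559292652067564.81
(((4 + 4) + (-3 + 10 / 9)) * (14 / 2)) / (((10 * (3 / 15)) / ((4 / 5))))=154 / 9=17.11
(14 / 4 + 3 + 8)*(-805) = -23345 / 2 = -11672.50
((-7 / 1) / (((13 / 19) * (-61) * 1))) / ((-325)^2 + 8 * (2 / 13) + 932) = 133 / 84500677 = 0.00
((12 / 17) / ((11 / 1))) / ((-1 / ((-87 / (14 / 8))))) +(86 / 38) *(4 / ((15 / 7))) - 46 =-38.59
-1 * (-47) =47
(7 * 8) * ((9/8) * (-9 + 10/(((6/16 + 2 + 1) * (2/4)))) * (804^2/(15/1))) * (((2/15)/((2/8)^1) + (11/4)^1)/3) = -2055189892/225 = -9134177.30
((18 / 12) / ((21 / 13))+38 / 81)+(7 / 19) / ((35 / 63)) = 222017 / 107730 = 2.06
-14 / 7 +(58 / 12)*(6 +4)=139 / 3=46.33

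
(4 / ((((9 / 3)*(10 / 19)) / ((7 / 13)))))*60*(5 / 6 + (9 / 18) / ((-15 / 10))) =532 / 13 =40.92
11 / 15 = 0.73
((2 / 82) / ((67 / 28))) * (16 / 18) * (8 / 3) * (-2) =-0.05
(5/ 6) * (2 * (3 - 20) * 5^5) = -265625/ 3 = -88541.67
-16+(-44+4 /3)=-176 /3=-58.67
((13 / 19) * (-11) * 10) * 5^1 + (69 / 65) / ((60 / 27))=-9283201 / 24700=-375.84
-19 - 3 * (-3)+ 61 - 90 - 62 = -101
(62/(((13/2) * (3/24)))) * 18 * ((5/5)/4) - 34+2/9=36224/117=309.61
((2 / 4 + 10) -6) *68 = 306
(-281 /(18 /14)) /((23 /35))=-68845 /207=-332.58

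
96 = 96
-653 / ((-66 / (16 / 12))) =1306 / 99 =13.19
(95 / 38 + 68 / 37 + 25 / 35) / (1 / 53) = 138701 / 518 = 267.76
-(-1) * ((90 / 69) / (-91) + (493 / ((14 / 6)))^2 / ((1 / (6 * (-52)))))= -204061996218 / 14651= -13928195.77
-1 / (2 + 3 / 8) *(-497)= 3976 / 19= 209.26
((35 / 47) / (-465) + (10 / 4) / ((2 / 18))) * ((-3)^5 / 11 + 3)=-6883835 / 16027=-429.51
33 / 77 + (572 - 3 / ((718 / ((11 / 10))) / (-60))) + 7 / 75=107958041 / 188475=572.80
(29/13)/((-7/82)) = -2378/91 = -26.13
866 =866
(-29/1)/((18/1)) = -29/18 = -1.61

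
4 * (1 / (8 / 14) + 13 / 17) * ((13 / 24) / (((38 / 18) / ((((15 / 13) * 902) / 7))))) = 182655 / 476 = 383.73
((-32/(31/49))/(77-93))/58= 49/899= 0.05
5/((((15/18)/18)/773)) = 83484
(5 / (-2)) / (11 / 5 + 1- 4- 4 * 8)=25 / 328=0.08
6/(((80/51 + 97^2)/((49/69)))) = 4998/11038597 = 0.00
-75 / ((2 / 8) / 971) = -291300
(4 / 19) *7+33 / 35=2.42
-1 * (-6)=6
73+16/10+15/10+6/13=9953/130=76.56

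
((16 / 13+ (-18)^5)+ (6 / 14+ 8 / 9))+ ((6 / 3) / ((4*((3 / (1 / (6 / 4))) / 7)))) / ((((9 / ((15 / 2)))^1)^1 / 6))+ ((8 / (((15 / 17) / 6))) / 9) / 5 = -1889560.35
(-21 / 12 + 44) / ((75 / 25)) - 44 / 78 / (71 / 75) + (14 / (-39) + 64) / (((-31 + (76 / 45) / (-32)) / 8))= -360080167 / 123818604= -2.91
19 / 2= 9.50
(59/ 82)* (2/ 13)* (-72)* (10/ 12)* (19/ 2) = -33630/ 533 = -63.10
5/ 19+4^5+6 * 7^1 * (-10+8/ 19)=11817/ 19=621.95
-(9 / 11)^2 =-81 / 121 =-0.67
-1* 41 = -41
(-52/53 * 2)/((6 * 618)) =-26/49131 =-0.00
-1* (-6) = 6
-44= -44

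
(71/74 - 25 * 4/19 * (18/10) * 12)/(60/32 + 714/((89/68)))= -0.21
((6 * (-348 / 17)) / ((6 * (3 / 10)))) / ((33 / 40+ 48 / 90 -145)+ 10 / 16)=69600 / 145877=0.48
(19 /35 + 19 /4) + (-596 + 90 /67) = -5528233 /9380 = -589.36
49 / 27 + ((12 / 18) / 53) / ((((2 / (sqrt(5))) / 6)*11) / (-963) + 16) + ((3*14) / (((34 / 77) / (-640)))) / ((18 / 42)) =-36915258176988561709 / 259892414294193 + 21186*sqrt(5) / 566214410227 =-142040.54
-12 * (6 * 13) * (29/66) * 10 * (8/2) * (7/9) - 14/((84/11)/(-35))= -840245/66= -12730.98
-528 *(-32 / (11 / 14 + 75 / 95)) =4494336 / 419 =10726.34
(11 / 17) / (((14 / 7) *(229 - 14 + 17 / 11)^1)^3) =14641 / 1838079027648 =0.00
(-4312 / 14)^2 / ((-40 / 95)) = -225302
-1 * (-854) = 854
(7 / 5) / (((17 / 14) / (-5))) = -98 / 17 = -5.76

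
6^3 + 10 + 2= 228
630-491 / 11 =6439 / 11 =585.36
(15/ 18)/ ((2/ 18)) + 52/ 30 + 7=487/ 30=16.23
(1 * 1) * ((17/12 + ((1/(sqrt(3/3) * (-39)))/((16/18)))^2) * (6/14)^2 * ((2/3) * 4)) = 45995/66248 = 0.69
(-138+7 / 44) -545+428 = -11213 / 44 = -254.84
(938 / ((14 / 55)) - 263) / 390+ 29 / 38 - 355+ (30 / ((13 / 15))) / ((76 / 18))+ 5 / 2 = -65279 / 195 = -334.76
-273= -273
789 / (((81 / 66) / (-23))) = -133078 / 9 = -14786.44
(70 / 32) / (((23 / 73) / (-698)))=-4846.17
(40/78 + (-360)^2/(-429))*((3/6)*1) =-150.79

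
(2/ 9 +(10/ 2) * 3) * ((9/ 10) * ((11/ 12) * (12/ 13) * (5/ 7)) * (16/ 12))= 3014/ 273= 11.04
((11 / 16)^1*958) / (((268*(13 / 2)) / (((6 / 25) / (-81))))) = -5269 / 4703400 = -0.00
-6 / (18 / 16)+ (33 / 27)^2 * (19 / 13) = -3.15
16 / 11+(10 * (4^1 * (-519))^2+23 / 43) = 20385241421 / 473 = 43097761.99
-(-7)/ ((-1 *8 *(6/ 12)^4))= -14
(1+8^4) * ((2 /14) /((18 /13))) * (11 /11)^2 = 53261 /126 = 422.71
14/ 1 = 14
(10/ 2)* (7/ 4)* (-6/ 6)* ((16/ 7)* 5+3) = -505/ 4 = -126.25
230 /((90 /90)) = 230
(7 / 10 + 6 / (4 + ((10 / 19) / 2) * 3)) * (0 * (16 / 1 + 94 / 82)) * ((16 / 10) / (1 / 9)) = 0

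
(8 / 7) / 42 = 4 / 147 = 0.03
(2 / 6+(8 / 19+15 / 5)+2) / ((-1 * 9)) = -328 / 513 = -0.64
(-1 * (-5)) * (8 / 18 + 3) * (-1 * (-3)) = 155 / 3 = 51.67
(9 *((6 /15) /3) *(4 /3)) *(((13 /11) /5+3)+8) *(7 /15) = 11536 /1375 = 8.39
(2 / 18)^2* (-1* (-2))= 2 / 81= 0.02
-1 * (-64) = 64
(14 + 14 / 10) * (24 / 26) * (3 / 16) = 693 / 260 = 2.67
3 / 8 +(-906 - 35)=-7525 / 8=-940.62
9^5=59049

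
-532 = -532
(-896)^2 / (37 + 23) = 200704 / 15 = 13380.27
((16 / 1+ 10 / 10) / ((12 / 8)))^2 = 1156 / 9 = 128.44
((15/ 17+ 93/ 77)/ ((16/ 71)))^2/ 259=147403881/ 443791579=0.33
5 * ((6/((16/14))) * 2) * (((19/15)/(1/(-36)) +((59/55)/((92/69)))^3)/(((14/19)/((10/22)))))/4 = -27360203319/74961920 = -364.99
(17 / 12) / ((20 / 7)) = 119 / 240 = 0.50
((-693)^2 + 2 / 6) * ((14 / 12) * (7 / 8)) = 17649163 / 36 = 490254.53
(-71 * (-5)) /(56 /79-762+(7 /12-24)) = -0.45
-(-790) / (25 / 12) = 1896 / 5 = 379.20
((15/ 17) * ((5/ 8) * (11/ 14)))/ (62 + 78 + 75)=165/ 81872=0.00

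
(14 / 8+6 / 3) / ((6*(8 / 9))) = 45 / 64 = 0.70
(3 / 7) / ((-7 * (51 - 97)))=3 / 2254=0.00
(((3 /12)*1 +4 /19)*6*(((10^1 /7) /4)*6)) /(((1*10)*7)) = 45 /532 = 0.08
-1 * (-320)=320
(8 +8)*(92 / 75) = 19.63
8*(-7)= -56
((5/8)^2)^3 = 0.06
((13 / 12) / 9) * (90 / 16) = 65 / 96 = 0.68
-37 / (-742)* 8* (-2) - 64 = -24040 / 371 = -64.80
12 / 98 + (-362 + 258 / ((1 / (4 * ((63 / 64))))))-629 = 9799 / 392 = 25.00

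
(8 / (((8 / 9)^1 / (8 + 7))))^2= 18225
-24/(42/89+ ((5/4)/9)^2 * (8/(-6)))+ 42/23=-46131258/887777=-51.96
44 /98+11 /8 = 715 /392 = 1.82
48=48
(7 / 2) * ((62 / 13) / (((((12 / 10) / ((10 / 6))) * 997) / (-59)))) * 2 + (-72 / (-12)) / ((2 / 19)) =6328918 / 116649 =54.26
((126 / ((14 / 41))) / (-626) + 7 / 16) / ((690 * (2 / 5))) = -761 / 1382208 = -0.00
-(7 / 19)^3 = -343 / 6859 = -0.05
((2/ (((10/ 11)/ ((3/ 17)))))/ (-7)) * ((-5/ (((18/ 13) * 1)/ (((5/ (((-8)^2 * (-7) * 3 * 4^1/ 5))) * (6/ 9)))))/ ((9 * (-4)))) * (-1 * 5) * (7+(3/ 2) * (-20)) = 411125/ 207277056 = 0.00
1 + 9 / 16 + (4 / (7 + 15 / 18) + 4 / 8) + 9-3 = 6447 / 752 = 8.57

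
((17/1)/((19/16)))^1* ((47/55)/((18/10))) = 6.80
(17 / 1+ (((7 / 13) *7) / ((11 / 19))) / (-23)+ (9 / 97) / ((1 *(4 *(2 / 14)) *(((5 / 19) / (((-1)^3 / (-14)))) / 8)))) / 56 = 27228689 / 89329240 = 0.30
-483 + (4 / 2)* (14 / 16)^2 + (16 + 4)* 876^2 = 491105233 / 32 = 15347038.53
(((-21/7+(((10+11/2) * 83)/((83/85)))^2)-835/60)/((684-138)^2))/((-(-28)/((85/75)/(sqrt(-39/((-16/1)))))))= 22131314 * sqrt(39)/915588765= 0.15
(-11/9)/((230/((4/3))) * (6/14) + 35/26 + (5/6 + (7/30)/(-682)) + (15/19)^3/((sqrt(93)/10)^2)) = -46825158380/2936070513801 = -0.02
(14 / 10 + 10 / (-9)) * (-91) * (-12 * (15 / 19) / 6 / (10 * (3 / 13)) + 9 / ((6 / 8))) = -50869 / 171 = -297.48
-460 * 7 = -3220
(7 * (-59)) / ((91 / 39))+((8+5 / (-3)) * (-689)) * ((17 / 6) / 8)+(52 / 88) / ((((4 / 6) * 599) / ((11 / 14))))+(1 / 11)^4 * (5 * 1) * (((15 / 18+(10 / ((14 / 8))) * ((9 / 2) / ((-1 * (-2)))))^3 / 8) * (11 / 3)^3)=-181053818037583 / 105443819712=-1717.06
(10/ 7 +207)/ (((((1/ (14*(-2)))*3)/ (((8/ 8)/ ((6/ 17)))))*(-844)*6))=24803/ 22788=1.09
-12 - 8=-20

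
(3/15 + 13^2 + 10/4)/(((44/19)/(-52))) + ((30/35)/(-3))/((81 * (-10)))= -240464111/62370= -3855.45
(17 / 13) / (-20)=-17 / 260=-0.07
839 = 839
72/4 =18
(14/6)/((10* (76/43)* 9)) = 301/20520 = 0.01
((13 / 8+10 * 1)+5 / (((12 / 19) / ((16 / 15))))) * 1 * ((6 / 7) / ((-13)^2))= 1445 / 14196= 0.10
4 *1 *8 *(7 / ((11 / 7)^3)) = 76832 / 1331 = 57.73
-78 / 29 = -2.69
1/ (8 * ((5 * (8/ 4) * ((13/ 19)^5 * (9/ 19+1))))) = 47045881/ 831696320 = 0.06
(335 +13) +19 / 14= 4891 / 14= 349.36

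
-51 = -51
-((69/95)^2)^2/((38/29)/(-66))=21692434797/1547561875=14.02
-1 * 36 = -36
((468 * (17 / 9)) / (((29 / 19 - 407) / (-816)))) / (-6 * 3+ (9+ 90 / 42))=-499681 / 1926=-259.44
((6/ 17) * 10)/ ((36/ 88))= 440/ 51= 8.63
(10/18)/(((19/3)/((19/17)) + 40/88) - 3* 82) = -55/23748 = -0.00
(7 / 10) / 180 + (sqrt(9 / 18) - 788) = -1418393 / 1800 + sqrt(2) / 2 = -787.29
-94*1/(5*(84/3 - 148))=47/300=0.16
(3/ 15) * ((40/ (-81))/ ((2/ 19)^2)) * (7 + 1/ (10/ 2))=-2888/ 45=-64.18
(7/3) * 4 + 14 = 70/3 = 23.33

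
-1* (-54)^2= -2916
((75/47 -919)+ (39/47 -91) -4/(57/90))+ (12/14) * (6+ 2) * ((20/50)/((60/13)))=-158352828/156275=-1013.30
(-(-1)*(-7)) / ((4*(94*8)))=-7 / 3008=-0.00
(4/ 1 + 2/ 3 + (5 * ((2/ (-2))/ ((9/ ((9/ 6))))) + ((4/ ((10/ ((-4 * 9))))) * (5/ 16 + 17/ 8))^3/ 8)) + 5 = -129518653/ 24000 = -5396.61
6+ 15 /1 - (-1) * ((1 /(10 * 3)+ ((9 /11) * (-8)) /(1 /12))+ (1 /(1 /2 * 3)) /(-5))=-6341 /110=-57.65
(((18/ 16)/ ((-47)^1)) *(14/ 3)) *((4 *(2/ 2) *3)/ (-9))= 7/ 47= 0.15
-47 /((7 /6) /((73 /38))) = -77.39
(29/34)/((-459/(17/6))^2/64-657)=-232/67167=-0.00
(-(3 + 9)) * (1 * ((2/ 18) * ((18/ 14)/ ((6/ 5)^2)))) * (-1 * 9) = 75/ 7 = 10.71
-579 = -579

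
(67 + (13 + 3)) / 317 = 83 / 317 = 0.26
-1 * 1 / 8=-1 / 8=-0.12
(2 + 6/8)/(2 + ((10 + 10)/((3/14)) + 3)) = 0.03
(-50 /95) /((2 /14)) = -70 /19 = -3.68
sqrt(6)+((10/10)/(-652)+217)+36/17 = sqrt(6)+2428683/11084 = 221.57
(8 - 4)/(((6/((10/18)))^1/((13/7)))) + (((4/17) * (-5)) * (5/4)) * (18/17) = -47480/54621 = -0.87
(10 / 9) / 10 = 1 / 9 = 0.11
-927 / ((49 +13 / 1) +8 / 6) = -2781 / 190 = -14.64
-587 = -587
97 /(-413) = -97 /413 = -0.23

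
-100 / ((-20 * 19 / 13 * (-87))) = -65 / 1653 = -0.04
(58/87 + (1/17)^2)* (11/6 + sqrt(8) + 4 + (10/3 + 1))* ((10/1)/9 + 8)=79.34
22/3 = 7.33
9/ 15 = 0.60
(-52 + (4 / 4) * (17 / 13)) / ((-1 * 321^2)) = 659 / 1339533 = 0.00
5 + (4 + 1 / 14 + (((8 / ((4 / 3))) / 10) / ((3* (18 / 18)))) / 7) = 91 / 10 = 9.10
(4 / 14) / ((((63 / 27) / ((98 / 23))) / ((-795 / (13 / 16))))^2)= 81546393600 / 89401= 912141.85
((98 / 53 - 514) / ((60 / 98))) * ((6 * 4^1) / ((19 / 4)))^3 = -196124737536 / 1817635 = -107901.06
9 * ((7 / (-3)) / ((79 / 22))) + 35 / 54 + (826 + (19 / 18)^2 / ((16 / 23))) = 336803105 / 409536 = 822.40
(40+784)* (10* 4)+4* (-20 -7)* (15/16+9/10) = 655231/20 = 32761.55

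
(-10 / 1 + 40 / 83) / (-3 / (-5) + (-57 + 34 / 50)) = 19750 / 115619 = 0.17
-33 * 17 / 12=-187 / 4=-46.75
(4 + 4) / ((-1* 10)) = -4 / 5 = -0.80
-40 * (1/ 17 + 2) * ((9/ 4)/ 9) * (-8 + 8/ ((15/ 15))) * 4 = 0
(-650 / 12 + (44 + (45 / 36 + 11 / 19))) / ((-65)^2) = -1901 / 963300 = -0.00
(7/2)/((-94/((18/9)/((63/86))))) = -43/423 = -0.10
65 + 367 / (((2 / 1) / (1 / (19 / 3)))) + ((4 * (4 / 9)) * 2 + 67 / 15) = 174413 / 1710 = 102.00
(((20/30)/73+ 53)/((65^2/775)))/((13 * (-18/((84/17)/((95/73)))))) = -20398/129285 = -0.16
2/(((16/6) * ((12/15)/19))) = 285/16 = 17.81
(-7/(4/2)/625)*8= -28/625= -0.04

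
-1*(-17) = 17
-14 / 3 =-4.67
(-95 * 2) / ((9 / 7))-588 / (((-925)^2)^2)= -973685207036542 / 6588847265625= -147.78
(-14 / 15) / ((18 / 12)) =-28 / 45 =-0.62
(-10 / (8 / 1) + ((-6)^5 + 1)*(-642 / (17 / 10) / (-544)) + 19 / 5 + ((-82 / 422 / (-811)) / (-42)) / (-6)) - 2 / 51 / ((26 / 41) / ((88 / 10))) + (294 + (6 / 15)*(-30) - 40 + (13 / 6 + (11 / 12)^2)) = -1854281047621731 / 360024894320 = -5150.42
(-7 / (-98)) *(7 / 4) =1 / 8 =0.12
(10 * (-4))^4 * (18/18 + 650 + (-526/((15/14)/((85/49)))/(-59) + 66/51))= 35950845440000/21063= 1706824547.31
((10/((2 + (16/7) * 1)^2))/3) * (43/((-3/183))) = -476.03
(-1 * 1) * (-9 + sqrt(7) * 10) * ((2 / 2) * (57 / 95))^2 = 81 / 25- 18 * sqrt(7) / 5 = -6.28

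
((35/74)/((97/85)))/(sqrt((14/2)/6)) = 425 * sqrt(42)/7178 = 0.38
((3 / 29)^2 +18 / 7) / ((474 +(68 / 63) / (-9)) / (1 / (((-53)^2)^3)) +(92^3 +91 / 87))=1231281 / 5008443154578134917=0.00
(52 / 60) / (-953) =-13 / 14295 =-0.00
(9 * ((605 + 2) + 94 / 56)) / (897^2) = 57 / 8372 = 0.01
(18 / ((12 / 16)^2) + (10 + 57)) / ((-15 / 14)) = -462 / 5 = -92.40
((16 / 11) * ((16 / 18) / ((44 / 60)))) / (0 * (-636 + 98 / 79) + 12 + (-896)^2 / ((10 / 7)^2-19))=-44320 / 1189672363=-0.00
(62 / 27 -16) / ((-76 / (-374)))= -34595 / 513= -67.44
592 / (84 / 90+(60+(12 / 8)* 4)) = 2220 / 251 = 8.84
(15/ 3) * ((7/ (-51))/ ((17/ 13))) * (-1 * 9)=1365/ 289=4.72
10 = 10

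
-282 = -282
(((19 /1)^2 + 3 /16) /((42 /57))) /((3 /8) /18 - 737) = -329403 /495250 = -0.67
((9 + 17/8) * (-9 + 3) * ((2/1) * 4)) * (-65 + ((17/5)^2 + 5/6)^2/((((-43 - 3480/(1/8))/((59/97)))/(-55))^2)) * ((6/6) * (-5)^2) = 38086131405844462291/43890822190806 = 867747.05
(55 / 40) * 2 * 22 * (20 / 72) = 605 / 36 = 16.81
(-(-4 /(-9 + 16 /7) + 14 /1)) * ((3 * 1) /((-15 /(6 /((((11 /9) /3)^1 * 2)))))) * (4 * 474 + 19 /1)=21281778 /517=41163.98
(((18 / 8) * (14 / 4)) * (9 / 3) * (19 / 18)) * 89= 35511 / 16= 2219.44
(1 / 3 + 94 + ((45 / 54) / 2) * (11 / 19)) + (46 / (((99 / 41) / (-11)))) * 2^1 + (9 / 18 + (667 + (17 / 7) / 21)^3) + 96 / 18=71675133404338325 / 241415748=296895020.30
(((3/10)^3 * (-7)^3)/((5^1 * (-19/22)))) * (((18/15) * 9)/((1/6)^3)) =297055836/59375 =5003.05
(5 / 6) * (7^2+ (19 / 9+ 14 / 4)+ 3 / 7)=34675 / 756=45.87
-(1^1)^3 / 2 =-1 / 2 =-0.50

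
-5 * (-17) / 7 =85 / 7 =12.14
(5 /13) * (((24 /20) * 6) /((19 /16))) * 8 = 4608 /247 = 18.66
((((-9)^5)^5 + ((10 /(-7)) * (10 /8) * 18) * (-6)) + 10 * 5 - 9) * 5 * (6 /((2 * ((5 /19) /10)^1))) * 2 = -5728825941780983658384720840 /7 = -818403705968711951197817300.00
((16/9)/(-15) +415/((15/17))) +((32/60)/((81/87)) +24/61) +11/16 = 186520219/395280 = 471.87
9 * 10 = 90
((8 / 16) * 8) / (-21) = -4 / 21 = -0.19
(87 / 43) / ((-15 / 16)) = -464 / 215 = -2.16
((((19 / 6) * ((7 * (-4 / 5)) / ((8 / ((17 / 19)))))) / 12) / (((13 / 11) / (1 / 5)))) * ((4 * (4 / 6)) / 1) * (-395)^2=-8169469 / 702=-11637.42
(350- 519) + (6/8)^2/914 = -2471447/14624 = -169.00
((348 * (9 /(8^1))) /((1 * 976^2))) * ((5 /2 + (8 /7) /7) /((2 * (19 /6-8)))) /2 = -21141 /373409792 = -0.00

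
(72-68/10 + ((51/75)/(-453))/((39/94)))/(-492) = -175583/1325025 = -0.13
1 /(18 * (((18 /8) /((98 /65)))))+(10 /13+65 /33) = 160781 /57915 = 2.78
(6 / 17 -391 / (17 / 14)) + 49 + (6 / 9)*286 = -4181 / 51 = -81.98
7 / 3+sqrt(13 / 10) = sqrt(130) / 10+7 / 3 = 3.47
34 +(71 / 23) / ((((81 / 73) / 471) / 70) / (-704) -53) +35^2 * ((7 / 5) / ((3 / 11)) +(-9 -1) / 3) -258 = 1363856331275641 / 688488860141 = 1980.94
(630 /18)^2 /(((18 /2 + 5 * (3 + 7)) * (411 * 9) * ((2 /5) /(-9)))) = -6125 /48498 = -0.13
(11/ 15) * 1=11/ 15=0.73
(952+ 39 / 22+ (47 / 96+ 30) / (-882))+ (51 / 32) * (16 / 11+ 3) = 894916445 / 931392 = 960.84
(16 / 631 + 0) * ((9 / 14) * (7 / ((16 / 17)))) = 153 / 1262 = 0.12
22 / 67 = 0.33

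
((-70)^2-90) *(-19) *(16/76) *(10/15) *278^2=-991296106.67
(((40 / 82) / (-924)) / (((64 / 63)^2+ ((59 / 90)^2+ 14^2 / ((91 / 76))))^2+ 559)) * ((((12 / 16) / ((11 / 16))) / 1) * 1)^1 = -0.00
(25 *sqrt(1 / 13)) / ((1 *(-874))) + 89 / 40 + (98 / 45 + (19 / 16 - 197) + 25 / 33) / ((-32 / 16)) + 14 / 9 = 529157 / 5280 - 25 *sqrt(13) / 11362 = 100.21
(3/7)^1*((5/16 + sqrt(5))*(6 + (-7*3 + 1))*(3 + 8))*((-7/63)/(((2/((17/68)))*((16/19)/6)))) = 1045/512 + 209*sqrt(5)/32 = 16.65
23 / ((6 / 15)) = 115 / 2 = 57.50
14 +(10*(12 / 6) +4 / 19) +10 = 840 / 19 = 44.21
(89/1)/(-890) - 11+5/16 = -863/80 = -10.79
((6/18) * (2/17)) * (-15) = -10/17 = -0.59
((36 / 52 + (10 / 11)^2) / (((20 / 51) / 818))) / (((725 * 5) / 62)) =1544796681 / 28510625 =54.18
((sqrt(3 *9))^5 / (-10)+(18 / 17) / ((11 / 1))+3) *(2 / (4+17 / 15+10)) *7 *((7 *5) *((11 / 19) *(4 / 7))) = 2431800 / 73321 - 10103940 *sqrt(3) / 4313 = -4024.46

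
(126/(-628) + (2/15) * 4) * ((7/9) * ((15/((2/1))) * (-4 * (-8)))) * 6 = 175504/471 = 372.62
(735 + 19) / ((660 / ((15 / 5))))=377 / 110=3.43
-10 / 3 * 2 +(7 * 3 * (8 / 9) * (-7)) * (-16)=2084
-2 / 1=-2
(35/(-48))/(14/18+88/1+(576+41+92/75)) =-2625/2545216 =-0.00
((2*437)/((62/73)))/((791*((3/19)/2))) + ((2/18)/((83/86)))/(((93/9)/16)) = 33901390/2035243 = 16.66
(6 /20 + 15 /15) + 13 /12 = 143 /60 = 2.38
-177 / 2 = -88.50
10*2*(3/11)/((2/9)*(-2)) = -135/11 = -12.27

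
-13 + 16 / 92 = -295 / 23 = -12.83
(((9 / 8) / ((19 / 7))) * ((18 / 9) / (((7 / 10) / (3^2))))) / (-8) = -405 / 304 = -1.33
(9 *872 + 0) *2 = 15696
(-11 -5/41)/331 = -456/13571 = -0.03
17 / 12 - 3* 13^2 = -6067 / 12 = -505.58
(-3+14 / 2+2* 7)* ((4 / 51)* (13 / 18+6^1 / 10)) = 28 / 15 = 1.87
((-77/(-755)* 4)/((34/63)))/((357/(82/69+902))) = 1919456/1003697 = 1.91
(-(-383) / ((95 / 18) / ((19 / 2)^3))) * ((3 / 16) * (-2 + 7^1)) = 3733101 / 64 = 58329.70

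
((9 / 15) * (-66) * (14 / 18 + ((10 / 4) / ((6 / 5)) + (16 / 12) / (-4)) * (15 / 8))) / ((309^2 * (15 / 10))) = -12859 / 11457720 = -0.00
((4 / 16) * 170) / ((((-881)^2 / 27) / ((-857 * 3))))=-5900445 / 1552322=-3.80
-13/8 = -1.62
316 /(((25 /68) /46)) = 988448 /25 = 39537.92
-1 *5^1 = -5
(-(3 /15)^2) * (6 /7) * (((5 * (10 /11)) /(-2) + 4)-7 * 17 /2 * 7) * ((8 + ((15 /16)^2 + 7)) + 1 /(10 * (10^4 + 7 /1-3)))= 225.81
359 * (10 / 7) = 3590 / 7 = 512.86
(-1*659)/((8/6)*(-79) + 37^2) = -1977/3791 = -0.52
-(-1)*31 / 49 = 31 / 49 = 0.63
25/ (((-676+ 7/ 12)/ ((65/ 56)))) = -975/ 22694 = -0.04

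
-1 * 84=-84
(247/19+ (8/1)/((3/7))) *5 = 475/3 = 158.33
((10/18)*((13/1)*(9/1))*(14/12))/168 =65/144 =0.45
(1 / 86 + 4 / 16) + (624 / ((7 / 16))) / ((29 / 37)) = 63547311 / 34916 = 1820.01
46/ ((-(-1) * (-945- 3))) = -23/ 474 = -0.05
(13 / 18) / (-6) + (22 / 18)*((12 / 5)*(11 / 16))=256 / 135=1.90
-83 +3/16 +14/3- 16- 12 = -5095/48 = -106.15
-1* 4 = -4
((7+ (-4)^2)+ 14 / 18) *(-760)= -162640 / 9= -18071.11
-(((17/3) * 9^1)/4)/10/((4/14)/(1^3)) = -357/80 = -4.46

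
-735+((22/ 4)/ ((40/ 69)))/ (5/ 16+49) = -966272/ 1315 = -734.81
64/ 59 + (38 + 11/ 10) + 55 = 56159/ 590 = 95.18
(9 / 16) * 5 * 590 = 13275 / 8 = 1659.38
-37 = -37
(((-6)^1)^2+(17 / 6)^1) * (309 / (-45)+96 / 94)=-227.00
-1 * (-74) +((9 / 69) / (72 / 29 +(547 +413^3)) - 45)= 454209401901 / 15662393168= 29.00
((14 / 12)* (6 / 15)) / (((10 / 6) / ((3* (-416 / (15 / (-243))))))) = 707616 / 125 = 5660.93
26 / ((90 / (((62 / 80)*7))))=2821 / 1800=1.57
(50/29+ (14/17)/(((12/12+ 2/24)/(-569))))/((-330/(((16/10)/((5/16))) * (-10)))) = -353423104/5287425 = -66.84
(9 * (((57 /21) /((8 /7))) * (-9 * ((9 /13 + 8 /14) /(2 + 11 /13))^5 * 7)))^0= 1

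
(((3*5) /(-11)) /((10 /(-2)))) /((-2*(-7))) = 3 /154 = 0.02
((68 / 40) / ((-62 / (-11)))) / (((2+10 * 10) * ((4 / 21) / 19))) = 1463 / 4960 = 0.29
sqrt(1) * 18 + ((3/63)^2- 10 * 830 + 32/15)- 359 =-19048696/2205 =-8638.86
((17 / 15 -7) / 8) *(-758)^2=-421346.93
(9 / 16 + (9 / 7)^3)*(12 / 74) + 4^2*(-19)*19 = -586381475 / 101528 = -5775.56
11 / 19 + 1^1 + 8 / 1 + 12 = 21.58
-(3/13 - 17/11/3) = 122/429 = 0.28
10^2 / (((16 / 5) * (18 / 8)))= 125 / 9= 13.89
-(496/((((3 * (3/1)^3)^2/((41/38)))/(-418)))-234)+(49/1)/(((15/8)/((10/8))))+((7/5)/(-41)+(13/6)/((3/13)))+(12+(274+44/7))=11343270437/18830070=602.40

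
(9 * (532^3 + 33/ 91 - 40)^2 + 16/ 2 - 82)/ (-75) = -337928526678423165971/ 124215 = -2720513035289000.25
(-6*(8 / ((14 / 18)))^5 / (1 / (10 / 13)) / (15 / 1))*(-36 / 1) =278628139008 / 218491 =1275238.52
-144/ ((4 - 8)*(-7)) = -36/ 7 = -5.14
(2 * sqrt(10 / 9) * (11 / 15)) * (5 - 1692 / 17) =-35354 * sqrt(10) / 765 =-146.14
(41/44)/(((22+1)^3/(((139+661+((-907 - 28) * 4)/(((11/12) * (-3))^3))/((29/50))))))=60762000/469634033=0.13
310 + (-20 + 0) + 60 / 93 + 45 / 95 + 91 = 225068 / 589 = 382.12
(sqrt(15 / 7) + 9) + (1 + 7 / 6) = sqrt(105) / 7 + 67 / 6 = 12.63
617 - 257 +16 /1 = 376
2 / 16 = 1 / 8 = 0.12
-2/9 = -0.22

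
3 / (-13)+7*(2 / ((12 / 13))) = 1165 / 78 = 14.94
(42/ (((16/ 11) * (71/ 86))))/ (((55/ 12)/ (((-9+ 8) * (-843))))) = 2283687/ 355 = 6432.92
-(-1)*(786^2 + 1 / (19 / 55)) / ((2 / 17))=199549043 / 38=5251290.61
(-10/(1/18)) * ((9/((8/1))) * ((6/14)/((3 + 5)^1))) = -1215/112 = -10.85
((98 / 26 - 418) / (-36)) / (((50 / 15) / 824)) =36977 / 13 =2844.38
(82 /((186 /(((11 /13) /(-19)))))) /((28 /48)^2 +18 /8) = -21648 /2856061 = -0.01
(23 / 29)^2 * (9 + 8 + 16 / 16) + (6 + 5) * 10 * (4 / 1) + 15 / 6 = 763329 / 1682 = 453.82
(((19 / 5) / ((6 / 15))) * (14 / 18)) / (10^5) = 133 / 1800000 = 0.00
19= 19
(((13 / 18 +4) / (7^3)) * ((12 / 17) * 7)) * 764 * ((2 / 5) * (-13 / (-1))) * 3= 39728 / 49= 810.78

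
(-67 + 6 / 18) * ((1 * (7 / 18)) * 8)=-5600 / 27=-207.41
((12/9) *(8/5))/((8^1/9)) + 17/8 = 181/40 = 4.52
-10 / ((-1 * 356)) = 5 / 178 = 0.03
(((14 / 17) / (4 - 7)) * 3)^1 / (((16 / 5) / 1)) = -0.26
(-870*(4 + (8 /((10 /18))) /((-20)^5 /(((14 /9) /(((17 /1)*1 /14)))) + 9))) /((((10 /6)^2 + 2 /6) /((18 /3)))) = -212974925724 /31733219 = -6711.42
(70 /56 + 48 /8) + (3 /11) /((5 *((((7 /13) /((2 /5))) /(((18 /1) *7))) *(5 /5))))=13591 /1100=12.36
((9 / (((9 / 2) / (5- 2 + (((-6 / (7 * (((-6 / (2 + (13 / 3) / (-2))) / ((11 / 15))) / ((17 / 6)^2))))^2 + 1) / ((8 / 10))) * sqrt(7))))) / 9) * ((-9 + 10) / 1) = 2 / 3 + 524488441 * sqrt(7) / 1851776640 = 1.42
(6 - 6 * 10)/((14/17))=-459/7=-65.57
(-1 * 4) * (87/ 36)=-29/ 3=-9.67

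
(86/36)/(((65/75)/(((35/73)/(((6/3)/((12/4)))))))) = 7525/3796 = 1.98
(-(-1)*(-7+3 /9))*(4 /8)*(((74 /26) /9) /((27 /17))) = -6290 /9477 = -0.66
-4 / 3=-1.33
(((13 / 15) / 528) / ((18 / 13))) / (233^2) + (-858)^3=-4888452417740685911 / 7739439840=-631628712.00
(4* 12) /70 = 24 /35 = 0.69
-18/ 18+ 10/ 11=-1/ 11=-0.09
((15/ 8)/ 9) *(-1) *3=-5/ 8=-0.62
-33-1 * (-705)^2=-497058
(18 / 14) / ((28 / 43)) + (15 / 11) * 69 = 207117 / 2156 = 96.07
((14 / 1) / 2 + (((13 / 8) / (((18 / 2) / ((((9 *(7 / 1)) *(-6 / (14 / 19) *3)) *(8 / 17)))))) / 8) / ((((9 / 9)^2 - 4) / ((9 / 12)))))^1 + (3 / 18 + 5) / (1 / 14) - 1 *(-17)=163885 / 1632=100.42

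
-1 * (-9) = 9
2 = 2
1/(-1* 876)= -1/876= -0.00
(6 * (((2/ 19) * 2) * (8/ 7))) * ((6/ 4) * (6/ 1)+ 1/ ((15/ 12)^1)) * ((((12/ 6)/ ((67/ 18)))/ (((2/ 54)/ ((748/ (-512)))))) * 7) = -13359654/ 6365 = -2098.92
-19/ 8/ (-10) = 19/ 80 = 0.24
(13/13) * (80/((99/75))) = 60.61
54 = 54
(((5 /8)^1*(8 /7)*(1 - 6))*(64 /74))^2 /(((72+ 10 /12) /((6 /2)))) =11520000 /29314397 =0.39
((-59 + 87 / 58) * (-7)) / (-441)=-115 / 126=-0.91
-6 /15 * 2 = -4 /5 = -0.80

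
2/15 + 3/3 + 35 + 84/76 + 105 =40538/285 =142.24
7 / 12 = 0.58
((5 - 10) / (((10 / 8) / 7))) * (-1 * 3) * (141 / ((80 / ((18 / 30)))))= 8883 / 100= 88.83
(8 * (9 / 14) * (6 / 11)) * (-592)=-127872 / 77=-1660.68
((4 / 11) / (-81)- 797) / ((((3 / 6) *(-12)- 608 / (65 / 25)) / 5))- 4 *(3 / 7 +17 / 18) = 216305633 / 19446966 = 11.12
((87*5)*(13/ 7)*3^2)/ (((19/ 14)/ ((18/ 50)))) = 183222/ 95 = 1928.65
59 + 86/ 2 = 102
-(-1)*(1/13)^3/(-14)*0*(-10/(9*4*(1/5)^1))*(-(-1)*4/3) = 0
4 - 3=1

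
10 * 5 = 50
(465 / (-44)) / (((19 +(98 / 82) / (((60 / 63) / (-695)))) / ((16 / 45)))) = 20336 / 4617195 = 0.00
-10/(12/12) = -10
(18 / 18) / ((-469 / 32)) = -32 / 469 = -0.07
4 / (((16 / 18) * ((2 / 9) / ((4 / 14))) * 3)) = 27 / 14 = 1.93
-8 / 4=-2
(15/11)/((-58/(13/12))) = -65/2552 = -0.03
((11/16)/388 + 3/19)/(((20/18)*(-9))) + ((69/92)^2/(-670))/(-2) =-1228637/79027840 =-0.02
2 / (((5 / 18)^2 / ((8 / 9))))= 576 / 25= 23.04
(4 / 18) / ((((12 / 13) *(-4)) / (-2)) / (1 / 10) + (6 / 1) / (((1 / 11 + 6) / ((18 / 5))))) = 4355 / 431298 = 0.01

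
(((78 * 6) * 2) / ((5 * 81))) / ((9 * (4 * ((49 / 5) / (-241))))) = -6266 / 3969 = -1.58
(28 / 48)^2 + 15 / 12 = 229 / 144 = 1.59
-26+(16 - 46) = -56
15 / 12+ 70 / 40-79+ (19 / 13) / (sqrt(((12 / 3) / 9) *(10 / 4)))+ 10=-66+ 57 *sqrt(10) / 130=-64.61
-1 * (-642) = 642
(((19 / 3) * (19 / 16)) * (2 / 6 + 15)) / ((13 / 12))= 8303 / 78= 106.45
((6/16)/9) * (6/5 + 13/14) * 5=149/336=0.44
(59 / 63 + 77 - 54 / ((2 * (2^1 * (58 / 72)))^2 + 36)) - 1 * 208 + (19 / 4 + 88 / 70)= -592771667 / 4733820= -125.22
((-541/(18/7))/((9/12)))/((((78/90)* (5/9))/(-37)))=280238/13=21556.77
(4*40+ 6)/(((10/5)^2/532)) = 22078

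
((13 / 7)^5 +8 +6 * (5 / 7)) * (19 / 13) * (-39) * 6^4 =-42681690288 / 16807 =-2539518.67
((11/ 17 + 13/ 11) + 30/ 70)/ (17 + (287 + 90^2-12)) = 2955/ 10985128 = 0.00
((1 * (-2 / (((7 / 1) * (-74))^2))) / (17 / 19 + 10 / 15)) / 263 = -57 / 3140329934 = -0.00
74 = 74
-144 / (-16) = 9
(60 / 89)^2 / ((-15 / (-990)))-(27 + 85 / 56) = 655763 / 443576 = 1.48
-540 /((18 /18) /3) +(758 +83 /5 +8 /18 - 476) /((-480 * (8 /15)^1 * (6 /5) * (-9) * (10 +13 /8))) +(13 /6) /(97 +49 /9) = -1080132346067 /666760896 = -1619.97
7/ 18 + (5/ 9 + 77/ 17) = 1675/ 306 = 5.47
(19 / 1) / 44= 19 / 44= 0.43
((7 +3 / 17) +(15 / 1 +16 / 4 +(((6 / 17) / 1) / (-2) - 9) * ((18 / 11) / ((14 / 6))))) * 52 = 1026.53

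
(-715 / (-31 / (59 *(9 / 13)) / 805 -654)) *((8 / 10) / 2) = 122252130 / 279555973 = 0.44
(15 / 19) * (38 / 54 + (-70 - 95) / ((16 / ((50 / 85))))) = -4.23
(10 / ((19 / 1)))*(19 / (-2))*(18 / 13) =-90 / 13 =-6.92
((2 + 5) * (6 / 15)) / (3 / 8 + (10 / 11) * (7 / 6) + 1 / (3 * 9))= 33264 / 17495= 1.90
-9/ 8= -1.12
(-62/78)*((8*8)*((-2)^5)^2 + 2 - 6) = -677164/13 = -52089.54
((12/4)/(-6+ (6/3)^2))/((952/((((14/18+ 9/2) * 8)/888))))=-95/1268064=-0.00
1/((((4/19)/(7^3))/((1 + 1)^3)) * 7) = 1862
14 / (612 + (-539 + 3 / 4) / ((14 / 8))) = 98 / 2131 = 0.05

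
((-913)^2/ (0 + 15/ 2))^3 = 4633558518287672072/ 3375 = 1372906227640791.73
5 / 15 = 1 / 3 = 0.33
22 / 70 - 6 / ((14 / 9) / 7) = -934 / 35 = -26.69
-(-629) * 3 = 1887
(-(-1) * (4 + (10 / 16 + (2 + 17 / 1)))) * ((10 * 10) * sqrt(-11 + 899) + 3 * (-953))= -540351 / 8 + 4725 * sqrt(222)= 2857.04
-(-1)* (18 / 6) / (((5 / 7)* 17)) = 21 / 85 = 0.25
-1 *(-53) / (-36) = -1.47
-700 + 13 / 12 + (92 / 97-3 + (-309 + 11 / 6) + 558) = -523957 / 1164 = -450.13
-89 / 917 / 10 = -89 / 9170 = -0.01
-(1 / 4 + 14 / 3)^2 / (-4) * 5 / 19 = 1.59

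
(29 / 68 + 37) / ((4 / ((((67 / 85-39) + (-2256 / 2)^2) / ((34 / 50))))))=86012563325 / 4913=17507136.85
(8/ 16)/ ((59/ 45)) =45/ 118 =0.38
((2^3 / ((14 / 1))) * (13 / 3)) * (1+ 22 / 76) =182 / 57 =3.19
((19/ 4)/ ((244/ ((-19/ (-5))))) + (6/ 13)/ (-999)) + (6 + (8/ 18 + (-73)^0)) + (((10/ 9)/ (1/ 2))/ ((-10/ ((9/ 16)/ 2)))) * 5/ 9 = 13173937/ 1760460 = 7.48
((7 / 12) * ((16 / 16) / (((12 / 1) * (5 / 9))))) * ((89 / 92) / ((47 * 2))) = 623 / 691840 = 0.00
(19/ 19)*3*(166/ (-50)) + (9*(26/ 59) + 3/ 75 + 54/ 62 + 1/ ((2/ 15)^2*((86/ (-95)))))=-1057323323/ 15729400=-67.22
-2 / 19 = -0.11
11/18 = 0.61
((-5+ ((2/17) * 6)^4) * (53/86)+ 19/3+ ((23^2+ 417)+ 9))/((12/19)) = 392390096327/258581016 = 1517.47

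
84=84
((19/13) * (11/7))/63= 209/5733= 0.04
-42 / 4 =-21 / 2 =-10.50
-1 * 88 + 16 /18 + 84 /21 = -748 /9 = -83.11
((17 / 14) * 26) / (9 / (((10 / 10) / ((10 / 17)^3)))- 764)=-1085773 / 26211724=-0.04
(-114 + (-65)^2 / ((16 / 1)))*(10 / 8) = 12005 / 64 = 187.58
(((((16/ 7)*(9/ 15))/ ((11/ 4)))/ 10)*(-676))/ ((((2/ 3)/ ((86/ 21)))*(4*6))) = -116272/ 13475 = -8.63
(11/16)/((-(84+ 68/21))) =-231/29312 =-0.01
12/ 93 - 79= -2445/ 31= -78.87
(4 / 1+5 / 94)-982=-977.95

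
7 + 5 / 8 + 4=93 / 8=11.62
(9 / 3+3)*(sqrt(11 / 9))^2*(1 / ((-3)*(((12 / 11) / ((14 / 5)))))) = -6.27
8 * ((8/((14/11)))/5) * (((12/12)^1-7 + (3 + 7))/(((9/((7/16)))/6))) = 11.73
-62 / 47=-1.32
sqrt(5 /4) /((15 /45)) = 3 * sqrt(5) /2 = 3.35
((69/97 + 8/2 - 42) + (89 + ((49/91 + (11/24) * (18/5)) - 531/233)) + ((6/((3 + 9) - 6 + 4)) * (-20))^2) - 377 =-1065831151/5876260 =-181.38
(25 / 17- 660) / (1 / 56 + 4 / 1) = -125384 / 765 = -163.90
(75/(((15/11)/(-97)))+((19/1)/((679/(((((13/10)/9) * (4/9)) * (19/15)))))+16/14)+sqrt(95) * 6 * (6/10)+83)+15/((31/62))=-3076519252/589275+18 * sqrt(95)/5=-5185.77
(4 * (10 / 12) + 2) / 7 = 16 / 21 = 0.76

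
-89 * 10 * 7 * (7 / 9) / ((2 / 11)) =-239855 / 9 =-26650.56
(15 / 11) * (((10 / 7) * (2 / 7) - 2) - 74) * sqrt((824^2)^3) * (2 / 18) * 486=-1678562946293760 / 539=-3114216969005.12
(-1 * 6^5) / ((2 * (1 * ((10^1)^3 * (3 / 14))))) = -2268 / 125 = -18.14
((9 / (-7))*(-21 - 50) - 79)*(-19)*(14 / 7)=-3268 / 7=-466.86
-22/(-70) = 11/35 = 0.31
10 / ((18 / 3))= 5 / 3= 1.67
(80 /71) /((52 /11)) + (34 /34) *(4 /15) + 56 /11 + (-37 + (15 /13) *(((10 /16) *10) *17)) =4273261 /46860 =91.19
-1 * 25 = -25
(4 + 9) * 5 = 65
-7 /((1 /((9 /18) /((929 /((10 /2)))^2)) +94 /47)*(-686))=25 /169160936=0.00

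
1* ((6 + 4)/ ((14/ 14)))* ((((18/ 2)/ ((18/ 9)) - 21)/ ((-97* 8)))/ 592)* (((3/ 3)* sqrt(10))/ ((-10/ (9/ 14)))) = -297* sqrt(10)/ 12862976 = -0.00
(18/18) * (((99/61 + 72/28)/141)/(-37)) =-597/742553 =-0.00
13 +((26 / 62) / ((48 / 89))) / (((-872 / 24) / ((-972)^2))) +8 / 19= -1297212522 / 64201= -20205.49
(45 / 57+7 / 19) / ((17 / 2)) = 44 / 323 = 0.14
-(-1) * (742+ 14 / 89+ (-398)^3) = -5610920436 / 89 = -63044049.84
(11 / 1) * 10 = 110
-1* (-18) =18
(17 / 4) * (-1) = -17 / 4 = -4.25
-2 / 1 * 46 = -92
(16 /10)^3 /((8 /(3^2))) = 576 /125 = 4.61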